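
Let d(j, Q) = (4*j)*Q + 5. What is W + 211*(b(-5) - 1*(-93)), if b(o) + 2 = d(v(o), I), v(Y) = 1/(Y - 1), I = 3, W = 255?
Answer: 20089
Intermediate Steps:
v(Y) = 1/(-1 + Y)
d(j, Q) = 5 + 4*Q*j (d(j, Q) = 4*Q*j + 5 = 5 + 4*Q*j)
b(o) = 3 + 12/(-1 + o) (b(o) = -2 + (5 + 4*3/(-1 + o)) = -2 + (5 + 12/(-1 + o)) = 3 + 12/(-1 + o))
W + 211*(b(-5) - 1*(-93)) = 255 + 211*(3*(3 - 5)/(-1 - 5) - 1*(-93)) = 255 + 211*(3*(-2)/(-6) + 93) = 255 + 211*(3*(-1/6)*(-2) + 93) = 255 + 211*(1 + 93) = 255 + 211*94 = 255 + 19834 = 20089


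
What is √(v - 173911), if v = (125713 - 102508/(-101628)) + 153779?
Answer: √7572759871362/8469 ≈ 324.93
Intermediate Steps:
v = 7101078871/25407 (v = (125713 - 102508*(-1/101628)) + 153779 = (125713 + 25627/25407) + 153779 = 3194015818/25407 + 153779 = 7101078871/25407 ≈ 2.7949e+5)
√(v - 173911) = √(7101078871/25407 - 173911) = √(2682522094/25407) = √7572759871362/8469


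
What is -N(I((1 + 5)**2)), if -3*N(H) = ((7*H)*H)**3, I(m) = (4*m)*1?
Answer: 1019407484583936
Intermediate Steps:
I(m) = 4*m
N(H) = -343*H**6/3
-N(I((1 + 5)**2)) = -(-343)*(4*(1 + 5)**2)**6/3 = -(-343)*(4*6**2)**6/3 = -(-343)*(4*36)**6/3 = -(-343)*144**6/3 = -(-343)*8916100448256/3 = -1*(-1019407484583936) = 1019407484583936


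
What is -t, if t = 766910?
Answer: -766910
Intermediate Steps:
-t = -1*766910 = -766910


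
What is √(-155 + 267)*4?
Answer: 16*√7 ≈ 42.332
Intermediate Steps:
√(-155 + 267)*4 = √112*4 = (4*√7)*4 = 16*√7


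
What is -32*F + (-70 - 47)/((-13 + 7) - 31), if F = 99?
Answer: -117099/37 ≈ -3164.8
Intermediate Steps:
-32*F + (-70 - 47)/((-13 + 7) - 31) = -32*99 + (-70 - 47)/((-13 + 7) - 31) = -3168 - 117/(-6 - 31) = -3168 - 117/(-37) = -3168 - 117*(-1/37) = -3168 + 117/37 = -117099/37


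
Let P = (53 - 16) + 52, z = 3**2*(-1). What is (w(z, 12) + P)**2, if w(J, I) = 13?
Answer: 10404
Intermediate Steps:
z = -9 (z = 9*(-1) = -9)
P = 89 (P = 37 + 52 = 89)
(w(z, 12) + P)**2 = (13 + 89)**2 = 102**2 = 10404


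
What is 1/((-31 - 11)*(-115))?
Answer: 1/4830 ≈ 0.00020704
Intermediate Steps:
1/((-31 - 11)*(-115)) = 1/(-42*(-115)) = 1/4830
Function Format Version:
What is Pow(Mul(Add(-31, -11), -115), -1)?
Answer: Rational(1, 4830) ≈ 0.00020704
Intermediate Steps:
Pow(Mul(Add(-31, -11), -115), -1) = Pow(Mul(-42, -115), -1) = Pow(4830, -1) = Rational(1, 4830)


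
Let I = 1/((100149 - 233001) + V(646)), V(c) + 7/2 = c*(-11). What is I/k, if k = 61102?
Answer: -1/8551927573 ≈ -1.1693e-10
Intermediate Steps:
V(c) = -7/2 - 11*c (V(c) = -7/2 + c*(-11) = -7/2 - 11*c)
I = -2/279923 (I = 1/((100149 - 233001) + (-7/2 - 11*646)) = 1/(-132852 + (-7/2 - 7106)) = 1/(-132852 - 14219/2) = 1/(-279923/2) = -2/279923 ≈ -7.1448e-6)
I/k = -2/279923/61102 = -2/279923*1/61102 = -1/8551927573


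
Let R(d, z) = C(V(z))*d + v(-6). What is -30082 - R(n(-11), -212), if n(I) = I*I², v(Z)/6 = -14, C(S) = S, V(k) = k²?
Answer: 59790466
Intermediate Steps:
v(Z) = -84 (v(Z) = 6*(-14) = -84)
n(I) = I³
R(d, z) = -84 + d*z² (R(d, z) = z²*d - 84 = d*z² - 84 = -84 + d*z²)
-30082 - R(n(-11), -212) = -30082 - (-84 + (-11)³*(-212)²) = -30082 - (-84 - 1331*44944) = -30082 - (-84 - 59820464) = -30082 - 1*(-59820548) = -30082 + 59820548 = 59790466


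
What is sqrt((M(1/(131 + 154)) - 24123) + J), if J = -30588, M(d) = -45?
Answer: 234*I ≈ 234.0*I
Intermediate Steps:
sqrt((M(1/(131 + 154)) - 24123) + J) = sqrt((-45 - 24123) - 30588) = sqrt(-24168 - 30588) = sqrt(-54756) = 234*I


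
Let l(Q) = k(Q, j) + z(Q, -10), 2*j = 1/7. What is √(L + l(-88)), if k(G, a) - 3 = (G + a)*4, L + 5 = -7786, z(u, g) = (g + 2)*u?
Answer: 5*I*√14574/7 ≈ 86.231*I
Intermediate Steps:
z(u, g) = u*(2 + g) (z(u, g) = (2 + g)*u = u*(2 + g))
j = 1/14 (j = (½)/7 = (½)*(⅐) = 1/14 ≈ 0.071429)
L = -7791 (L = -5 - 7786 = -7791)
k(G, a) = 3 + 4*G + 4*a (k(G, a) = 3 + (G + a)*4 = 3 + (4*G + 4*a) = 3 + 4*G + 4*a)
l(Q) = 23/7 - 4*Q (l(Q) = (3 + 4*Q + 4*(1/14)) + Q*(2 - 10) = (3 + 4*Q + 2/7) + Q*(-8) = (23/7 + 4*Q) - 8*Q = 23/7 - 4*Q)
√(L + l(-88)) = √(-7791 + (23/7 - 4*(-88))) = √(-7791 + (23/7 + 352)) = √(-7791 + 2487/7) = √(-52050/7) = 5*I*√14574/7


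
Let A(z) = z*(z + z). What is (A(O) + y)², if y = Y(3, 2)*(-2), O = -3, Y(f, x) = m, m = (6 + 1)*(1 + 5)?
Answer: 4356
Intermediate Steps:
m = 42 (m = 7*6 = 42)
Y(f, x) = 42
y = -84 (y = 42*(-2) = -84)
A(z) = 2*z² (A(z) = z*(2*z) = 2*z²)
(A(O) + y)² = (2*(-3)² - 84)² = (2*9 - 84)² = (18 - 84)² = (-66)² = 4356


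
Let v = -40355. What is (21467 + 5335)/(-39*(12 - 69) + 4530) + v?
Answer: -90830171/2251 ≈ -40351.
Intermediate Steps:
(21467 + 5335)/(-39*(12 - 69) + 4530) + v = (21467 + 5335)/(-39*(12 - 69) + 4530) - 40355 = 26802/(-39*(-57) + 4530) - 40355 = 26802/(2223 + 4530) - 40355 = 26802/6753 - 40355 = 26802*(1/6753) - 40355 = 8934/2251 - 40355 = -90830171/2251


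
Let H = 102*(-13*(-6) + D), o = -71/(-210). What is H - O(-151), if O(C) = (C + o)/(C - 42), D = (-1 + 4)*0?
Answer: 322425041/40530 ≈ 7955.2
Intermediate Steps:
o = 71/210 (o = -71*(-1/210) = 71/210 ≈ 0.33810)
D = 0 (D = 3*0 = 0)
O(C) = (71/210 + C)/(-42 + C) (O(C) = (C + 71/210)/(C - 42) = (71/210 + C)/(-42 + C))
H = 7956 (H = 102*(-13*(-6) + 0) = 102*(78 + 0) = 102*78 = 7956)
H - O(-151) = 7956 - (71/210 - 151)/(-42 - 151) = 7956 - (-31639)/((-193)*210) = 7956 - (-1)*(-31639)/(193*210) = 7956 - 1*31639/40530 = 7956 - 31639/40530 = 322425041/40530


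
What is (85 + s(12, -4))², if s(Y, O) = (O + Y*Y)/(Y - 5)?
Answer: 11025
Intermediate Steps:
s(Y, O) = (O + Y²)/(-5 + Y)
(85 + s(12, -4))² = (85 + (-4 + 12²)/(-5 + 12))² = (85 + (-4 + 144)/7)² = (85 + (⅐)*140)² = (85 + 20)² = 105² = 11025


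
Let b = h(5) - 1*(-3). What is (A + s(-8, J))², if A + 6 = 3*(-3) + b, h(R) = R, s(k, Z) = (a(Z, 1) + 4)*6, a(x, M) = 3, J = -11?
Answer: 1225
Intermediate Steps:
s(k, Z) = 42 (s(k, Z) = (3 + 4)*6 = 7*6 = 42)
b = 8 (b = 5 - 1*(-3) = 5 + 3 = 8)
A = -7 (A = -6 + (3*(-3) + 8) = -6 + (-9 + 8) = -6 - 1 = -7)
(A + s(-8, J))² = (-7 + 42)² = 35² = 1225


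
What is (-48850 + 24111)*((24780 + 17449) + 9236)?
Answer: -1273192635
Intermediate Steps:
(-48850 + 24111)*((24780 + 17449) + 9236) = -24739*(42229 + 9236) = -24739*51465 = -1273192635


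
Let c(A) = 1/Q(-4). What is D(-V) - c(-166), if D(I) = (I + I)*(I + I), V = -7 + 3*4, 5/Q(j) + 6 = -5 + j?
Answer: 103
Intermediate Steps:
Q(j) = 5/(-11 + j) (Q(j) = 5/(-6 + (-5 + j)) = 5/(-11 + j))
V = 5 (V = -7 + 12 = 5)
c(A) = -3 (c(A) = 1/(5/(-11 - 4)) = 1/(5/(-15)) = 1/(5*(-1/15)) = 1/(-⅓) = -3)
D(I) = 4*I² (D(I) = (2*I)*(2*I) = 4*I²)
D(-V) - c(-166) = 4*(-1*5)² - 1*(-3) = 4*(-5)² + 3 = 4*25 + 3 = 100 + 3 = 103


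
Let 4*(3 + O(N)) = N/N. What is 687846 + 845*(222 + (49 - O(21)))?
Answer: 3676659/4 ≈ 9.1917e+5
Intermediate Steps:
O(N) = -11/4 (O(N) = -3 + (N/N)/4 = -3 + (¼)*1 = -3 + ¼ = -11/4)
687846 + 845*(222 + (49 - O(21))) = 687846 + 845*(222 + (49 - 1*(-11/4))) = 687846 + 845*(222 + (49 + 11/4)) = 687846 + 845*(222 + 207/4) = 687846 + 845*(1095/4) = 687846 + 925275/4 = 3676659/4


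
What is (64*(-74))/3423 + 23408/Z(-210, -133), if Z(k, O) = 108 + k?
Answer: -13434776/58191 ≈ -230.87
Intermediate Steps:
(64*(-74))/3423 + 23408/Z(-210, -133) = (64*(-74))/3423 + 23408/(108 - 210) = -4736*1/3423 + 23408/(-102) = -4736/3423 + 23408*(-1/102) = -4736/3423 - 11704/51 = -13434776/58191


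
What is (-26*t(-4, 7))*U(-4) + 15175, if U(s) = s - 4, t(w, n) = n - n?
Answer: 15175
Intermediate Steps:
t(w, n) = 0
U(s) = -4 + s
(-26*t(-4, 7))*U(-4) + 15175 = (-26*0)*(-4 - 4) + 15175 = 0*(-8) + 15175 = 0 + 15175 = 15175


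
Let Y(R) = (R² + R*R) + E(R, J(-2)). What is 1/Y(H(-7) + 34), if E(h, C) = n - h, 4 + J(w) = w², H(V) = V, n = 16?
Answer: 1/1447 ≈ 0.00069109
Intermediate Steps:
J(w) = -4 + w²
E(h, C) = 16 - h
Y(R) = 16 - R + 2*R² (Y(R) = (R² + R*R) + (16 - R) = (R² + R²) + (16 - R) = 2*R² + (16 - R) = 16 - R + 2*R²)
1/Y(H(-7) + 34) = 1/(16 - (-7 + 34) + 2*(-7 + 34)²) = 1/(16 - 1*27 + 2*27²) = 1/(16 - 27 + 2*729) = 1/(16 - 27 + 1458) = 1/1447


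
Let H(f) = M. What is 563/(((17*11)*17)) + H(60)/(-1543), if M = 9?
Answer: 840098/4905197 ≈ 0.17127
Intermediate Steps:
H(f) = 9
563/(((17*11)*17)) + H(60)/(-1543) = 563/(((17*11)*17)) + 9/(-1543) = 563/((187*17)) + 9*(-1/1543) = 563/3179 - 9/1543 = 840098/4905197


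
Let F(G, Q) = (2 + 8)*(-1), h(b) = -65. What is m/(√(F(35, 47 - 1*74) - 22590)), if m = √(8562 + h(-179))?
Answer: -I*√1920322/2260 ≈ -0.61317*I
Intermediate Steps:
F(G, Q) = -10 (F(G, Q) = 10*(-1) = -10)
m = √8497 (m = √(8562 - 65) = √8497 ≈ 92.179)
m/(√(F(35, 47 - 1*74) - 22590)) = √8497/(√(-10 - 22590)) = √8497/(√(-22600)) = √8497/((10*I*√226)) = √8497*(-I*√226/2260) = -I*√1920322/2260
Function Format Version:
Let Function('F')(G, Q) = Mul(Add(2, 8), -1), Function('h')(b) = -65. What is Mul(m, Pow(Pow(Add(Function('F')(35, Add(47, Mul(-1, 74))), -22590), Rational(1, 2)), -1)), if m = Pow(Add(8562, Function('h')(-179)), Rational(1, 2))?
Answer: Mul(Rational(-1, 2260), I, Pow(1920322, Rational(1, 2))) ≈ Mul(-0.61317, I)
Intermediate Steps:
Function('F')(G, Q) = -10 (Function('F')(G, Q) = Mul(10, -1) = -10)
m = Pow(8497, Rational(1, 2)) (m = Pow(Add(8562, -65), Rational(1, 2)) = Pow(8497, Rational(1, 2)) ≈ 92.179)
Mul(m, Pow(Pow(Add(Function('F')(35, Add(47, Mul(-1, 74))), -22590), Rational(1, 2)), -1)) = Mul(Pow(8497, Rational(1, 2)), Pow(Pow(Add(-10, -22590), Rational(1, 2)), -1)) = Mul(Pow(8497, Rational(1, 2)), Pow(Pow(-22600, Rational(1, 2)), -1)) = Mul(Pow(8497, Rational(1, 2)), Pow(Mul(10, I, Pow(226, Rational(1, 2))), -1)) = Mul(Pow(8497, Rational(1, 2)), Mul(Rational(-1, 2260), I, Pow(226, Rational(1, 2)))) = Mul(Rational(-1, 2260), I, Pow(1920322, Rational(1, 2)))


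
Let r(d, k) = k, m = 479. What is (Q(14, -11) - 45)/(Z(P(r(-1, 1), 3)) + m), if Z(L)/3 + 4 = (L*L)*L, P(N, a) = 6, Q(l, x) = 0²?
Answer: -9/223 ≈ -0.040359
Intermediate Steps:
Q(l, x) = 0
Z(L) = -12 + 3*L³ (Z(L) = -12 + 3*((L*L)*L) = -12 + 3*(L²*L) = -12 + 3*L³)
(Q(14, -11) - 45)/(Z(P(r(-1, 1), 3)) + m) = (0 - 45)/((-12 + 3*6³) + 479) = -45/((-12 + 3*216) + 479) = -45/((-12 + 648) + 479) = -45/(636 + 479) = -45/1115 = -45*1/1115 = -9/223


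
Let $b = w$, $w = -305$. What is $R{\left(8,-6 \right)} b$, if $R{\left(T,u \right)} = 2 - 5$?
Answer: $915$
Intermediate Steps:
$R{\left(T,u \right)} = -3$ ($R{\left(T,u \right)} = 2 - 5 = -3$)
$b = -305$
$R{\left(8,-6 \right)} b = \left(-3\right) \left(-305\right) = 915$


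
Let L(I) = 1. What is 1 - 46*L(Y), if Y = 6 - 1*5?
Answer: -45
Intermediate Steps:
Y = 1 (Y = 6 - 5 = 1)
1 - 46*L(Y) = 1 - 46*1 = 1 - 46 = -45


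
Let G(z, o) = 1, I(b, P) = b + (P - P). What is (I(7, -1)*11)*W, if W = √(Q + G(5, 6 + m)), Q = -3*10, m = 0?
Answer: 77*I*√29 ≈ 414.66*I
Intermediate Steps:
I(b, P) = b (I(b, P) = b + 0 = b)
Q = -30
W = I*√29 (W = √(-30 + 1) = √(-29) = I*√29 ≈ 5.3852*I)
(I(7, -1)*11)*W = (7*11)*(I*√29) = 77*(I*√29) = 77*I*√29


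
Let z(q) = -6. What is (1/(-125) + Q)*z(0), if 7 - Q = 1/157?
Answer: -822558/19625 ≈ -41.914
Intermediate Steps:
Q = 1098/157 (Q = 7 - 1/157 = 1098/157 ≈ 6.9936)
(1/(-125) + Q)*z(0) = (1/(-125) + 1098/157)*(-6) = (-1/125 + 1098/157)*(-6) = (137093/19625)*(-6) = -822558/19625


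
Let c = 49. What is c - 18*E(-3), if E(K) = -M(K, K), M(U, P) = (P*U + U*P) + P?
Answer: 319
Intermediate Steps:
M(U, P) = P + 2*P*U (M(U, P) = (P*U + P*U) + P = 2*P*U + P = P + 2*P*U)
E(K) = -K*(1 + 2*K)
c - 18*E(-3) = 49 - (-18)*(-3)*(1 + 2*(-3)) = 49 - (-18)*(-3)*(1 - 6) = 49 - (-18)*(-3)*(-5) = 49 - 18*(-15) = 49 + 270 = 319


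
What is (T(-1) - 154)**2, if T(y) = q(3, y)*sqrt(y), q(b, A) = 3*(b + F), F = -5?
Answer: 23680 + 1848*I ≈ 23680.0 + 1848.0*I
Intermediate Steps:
q(b, A) = -15 + 3*b (q(b, A) = 3*(b - 5) = 3*(-5 + b) = -15 + 3*b)
T(y) = -6*sqrt(y) (T(y) = (-15 + 3*3)*sqrt(y) = (-15 + 9)*sqrt(y) = -6*sqrt(y))
(T(-1) - 154)**2 = (-6*I - 154)**2 = (-154 - 6*I)**2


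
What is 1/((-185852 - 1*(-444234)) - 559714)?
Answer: -1/301332 ≈ -3.3186e-6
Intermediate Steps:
1/((-185852 - 1*(-444234)) - 559714) = 1/((-185852 + 444234) - 559714) = 1/(258382 - 559714) = 1/(-301332) = -1/301332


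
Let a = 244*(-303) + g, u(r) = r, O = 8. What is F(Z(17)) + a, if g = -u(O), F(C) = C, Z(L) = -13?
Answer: -73953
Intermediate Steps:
g = -8 (g = -1*8 = -8)
a = -73940 (a = 244*(-303) - 8 = -73932 - 8 = -73940)
F(Z(17)) + a = -13 - 73940 = -73953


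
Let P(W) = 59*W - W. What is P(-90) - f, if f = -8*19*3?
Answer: -4764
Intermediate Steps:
P(W) = 58*W
f = -456 (f = -152*3 = -456)
P(-90) - f = 58*(-90) - 1*(-456) = -5220 + 456 = -4764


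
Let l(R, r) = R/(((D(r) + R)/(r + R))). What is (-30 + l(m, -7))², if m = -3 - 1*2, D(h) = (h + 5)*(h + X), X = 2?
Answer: 324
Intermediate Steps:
D(h) = (2 + h)*(5 + h) (D(h) = (h + 5)*(h + 2) = (5 + h)*(2 + h) = (2 + h)*(5 + h))
m = -5 (m = -3 - 2 = -5)
l(R, r) = R*(R + r)/(10 + R + r² + 7*r) (l(R, r) = R/((((10 + r² + 7*r) + R)/(r + R))) = R/(((10 + R + r² + 7*r)/(R + r))) = R*((R + r)/(10 + R + r² + 7*r)) = R*(R + r)/(10 + R + r² + 7*r))
(-30 + l(m, -7))² = (-30 - 5*(-5 - 7)/(10 - 5 + (-7)² + 7*(-7)))² = (-30 - 5*(-12)/(10 - 5 + 49 - 49))² = (-30 - 5*(-12)/5)² = (-30 - 5*⅕*(-12))² = (-30 + 12)² = (-18)² = 324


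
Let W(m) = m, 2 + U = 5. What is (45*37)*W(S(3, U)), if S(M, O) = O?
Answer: 4995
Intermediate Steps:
U = 3 (U = -2 + 5 = 3)
(45*37)*W(S(3, U)) = (45*37)*3 = 1665*3 = 4995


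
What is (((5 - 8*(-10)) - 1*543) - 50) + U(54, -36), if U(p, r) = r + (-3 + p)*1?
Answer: -493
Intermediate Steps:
U(p, r) = -3 + p + r (U(p, r) = r + (-3 + p) = -3 + p + r)
(((5 - 8*(-10)) - 1*543) - 50) + U(54, -36) = (((5 - 8*(-10)) - 1*543) - 50) + (-3 + 54 - 36) = (((5 + 80) - 543) - 50) + 15 = ((85 - 543) - 50) + 15 = (-458 - 50) + 15 = -508 + 15 = -493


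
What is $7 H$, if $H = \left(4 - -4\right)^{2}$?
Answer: $448$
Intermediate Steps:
$H = 64$ ($H = \left(4 + 4\right)^{2} = 8^{2} = 64$)
$7 H = 7 \cdot 64 = 448$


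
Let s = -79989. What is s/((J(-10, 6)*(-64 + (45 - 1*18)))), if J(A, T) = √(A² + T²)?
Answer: 79989*√34/2516 ≈ 185.38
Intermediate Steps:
s/((J(-10, 6)*(-64 + (45 - 1*18)))) = -79989*1/((-64 + (45 - 1*18))*√((-10)² + 6²)) = -79989*1/((-64 + (45 - 18))*√(100 + 36)) = -79989*√34/(68*(-64 + 27)) = -79989*(-√34/2516) = -(-79989)*√34/2516 = 79989*√34/2516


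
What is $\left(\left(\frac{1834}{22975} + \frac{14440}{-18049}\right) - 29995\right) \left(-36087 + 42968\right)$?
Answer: $- \frac{85589308372950179}{414675775} \approx -2.064 \cdot 10^{8}$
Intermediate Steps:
$\left(\left(\frac{1834}{22975} + \frac{14440}{-18049}\right) - 29995\right) \left(-36087 + 42968\right) = \left(\left(1834 \cdot \frac{1}{22975} + 14440 \left(- \frac{1}{18049}\right)\right) - 29995\right) 6881 = \left(\left(\frac{1834}{22975} - \frac{14440}{18049}\right) - 29995\right) 6881 = \left(- \frac{298657134}{414675775} - 29995\right) 6881 = \left(- \frac{12438498528259}{414675775}\right) 6881 = - \frac{85589308372950179}{414675775}$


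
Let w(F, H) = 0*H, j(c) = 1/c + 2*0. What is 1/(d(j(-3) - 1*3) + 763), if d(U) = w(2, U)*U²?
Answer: 1/763 ≈ 0.0013106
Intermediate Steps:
j(c) = 1/c (j(c) = 1/c + 0 = 1/c)
w(F, H) = 0
d(U) = 0 (d(U) = 0*U² = 0)
1/(d(j(-3) - 1*3) + 763) = 1/(0 + 763) = 1/763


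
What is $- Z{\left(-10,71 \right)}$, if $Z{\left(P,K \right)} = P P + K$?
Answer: $-171$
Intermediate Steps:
$Z{\left(P,K \right)} = K + P^{2}$ ($Z{\left(P,K \right)} = P^{2} + K = K + P^{2}$)
$- Z{\left(-10,71 \right)} = - (71 + \left(-10\right)^{2}) = - (71 + 100) = \left(-1\right) 171 = -171$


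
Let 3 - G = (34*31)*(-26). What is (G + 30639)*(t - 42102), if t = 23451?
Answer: -1082615946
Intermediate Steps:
G = 27407 (G = 3 - 34*31*(-26) = 3 - 1054*(-26) = 3 - 1*(-27404) = 3 + 27404 = 27407)
(G + 30639)*(t - 42102) = (27407 + 30639)*(23451 - 42102) = 58046*(-18651) = -1082615946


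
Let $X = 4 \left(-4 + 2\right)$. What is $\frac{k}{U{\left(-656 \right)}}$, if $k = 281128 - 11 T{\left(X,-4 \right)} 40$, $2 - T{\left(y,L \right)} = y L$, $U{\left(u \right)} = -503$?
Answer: $- \frac{294328}{503} \approx -585.15$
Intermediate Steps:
$X = -8$ ($X = 4 \left(-2\right) = -8$)
$T{\left(y,L \right)} = 2 - L y$ ($T{\left(y,L \right)} = 2 - y L = 2 - L y$)
$k = 294328$ ($k = 281128 - 11 \left(2 - \left(-4\right) \left(-8\right)\right) 40 = 281128 - 11 \left(2 - 32\right) 40 = 281128 - 11 \left(-30\right) 40 = 281128 - \left(-330\right) 40 = 281128 - -13200 = 281128 + 13200 = 294328$)
$\frac{k}{U{\left(-656 \right)}} = \frac{294328}{-503} = 294328 \left(- \frac{1}{503}\right) = - \frac{294328}{503}$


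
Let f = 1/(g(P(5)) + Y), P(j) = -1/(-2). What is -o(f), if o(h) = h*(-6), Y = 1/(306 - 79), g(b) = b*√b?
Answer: -10896/51521 + 618348*√2/51521 ≈ 16.762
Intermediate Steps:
P(j) = ½ (P(j) = -1*(-½) = ½)
g(b) = b^(3/2)
Y = 1/227 ≈ 0.0044053
f = 1/(1/227 + √2/4) (f = 1/((½)^(3/2) + 1/227) = 1/(√2/4 + 1/227) = 1/(1/227 + √2/4) ≈ 2.7936)
o(h) = -6*h
-o(f) = -(-6)*(-1816/51521 + 103058*√2/51521) = -(10896/51521 - 618348*√2/51521) = -10896/51521 + 618348*√2/51521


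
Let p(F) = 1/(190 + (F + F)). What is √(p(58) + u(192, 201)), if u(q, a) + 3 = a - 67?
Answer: √1362958/102 ≈ 11.446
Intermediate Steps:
u(q, a) = -70 + a (u(q, a) = -3 + (a - 67) = -3 + (-67 + a) = -70 + a)
p(F) = 1/(190 + 2*F)
√(p(58) + u(192, 201)) = √(1/(2*(95 + 58)) + (-70 + 201)) = √((½)/153 + 131) = √((½)*(1/153) + 131) = √(1/306 + 131) = √(40087/306) = √1362958/102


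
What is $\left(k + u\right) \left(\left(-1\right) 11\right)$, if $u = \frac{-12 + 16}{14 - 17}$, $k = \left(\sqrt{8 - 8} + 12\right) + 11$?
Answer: $- \frac{715}{3} \approx -238.33$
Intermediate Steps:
$k = 23$ ($k = \left(\sqrt{0} + 12\right) + 11 = \left(0 + 12\right) + 11 = 12 + 11 = 23$)
$u = - \frac{4}{3}$ ($u = \frac{4}{-3} = 4 \left(- \frac{1}{3}\right) = - \frac{4}{3} \approx -1.3333$)
$\left(k + u\right) \left(\left(-1\right) 11\right) = \left(23 - \frac{4}{3}\right) \left(\left(-1\right) 11\right) = \frac{65}{3} \left(-11\right) = - \frac{715}{3}$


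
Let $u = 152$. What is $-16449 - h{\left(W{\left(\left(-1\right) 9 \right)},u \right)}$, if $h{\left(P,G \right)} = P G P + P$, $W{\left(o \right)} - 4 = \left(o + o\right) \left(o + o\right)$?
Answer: $-16369545$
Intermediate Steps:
$W{\left(o \right)} = 4 + 4 o^{2}$ ($W{\left(o \right)} = 4 + \left(o + o\right) \left(o + o\right) = 4 + 2 o 2 o = 4 + 4 o^{2}$)
$h{\left(P,G \right)} = P + G P^{2}$ ($h{\left(P,G \right)} = G P P + P = G P^{2} + P = P + G P^{2}$)
$-16449 - h{\left(W{\left(\left(-1\right) 9 \right)},u \right)} = -16449 - \left(4 + 4 \left(\left(-1\right) 9\right)^{2}\right) \left(1 + 152 \left(4 + 4 \left(\left(-1\right) 9\right)^{2}\right)\right) = -16449 - \left(4 + 4 \left(-9\right)^{2}\right) \left(1 + 152 \left(4 + 4 \left(-9\right)^{2}\right)\right) = -16449 - \left(4 + 4 \cdot 81\right) \left(1 + 152 \left(4 + 4 \cdot 81\right)\right) = -16449 - \left(4 + 324\right) \left(1 + 152 \left(4 + 324\right)\right) = -16449 - 328 \left(1 + 152 \cdot 328\right) = -16449 - 328 \left(1 + 49856\right) = -16449 - 328 \cdot 49857 = -16449 - 16353096 = -16369545$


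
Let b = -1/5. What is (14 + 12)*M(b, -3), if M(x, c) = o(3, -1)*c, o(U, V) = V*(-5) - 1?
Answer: -312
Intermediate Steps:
b = -⅕ (b = -1*⅕ = -⅕ ≈ -0.20000)
o(U, V) = -1 - 5*V (o(U, V) = -5*V - 1 = -1 - 5*V)
M(x, c) = 4*c (M(x, c) = (-1 - 5*(-1))*c = (-1 + 5)*c = 4*c)
(14 + 12)*M(b, -3) = (14 + 12)*(4*(-3)) = 26*(-12) = -312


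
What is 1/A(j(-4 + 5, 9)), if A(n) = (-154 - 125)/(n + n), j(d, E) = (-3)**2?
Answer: -2/31 ≈ -0.064516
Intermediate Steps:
j(d, E) = 9
A(n) = -279/(2*n) (A(n) = -279*1/(2*n) = -279/(2*n))
1/A(j(-4 + 5, 9)) = 1/(-279/2/9) = 1/(-279/2*1/9) = 1/(-31/2) = -2/31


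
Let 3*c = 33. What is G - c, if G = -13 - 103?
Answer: -127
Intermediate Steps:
G = -116
c = 11 (c = (1/3)*33 = 11)
G - c = -116 - 1*11 = -116 - 11 = -127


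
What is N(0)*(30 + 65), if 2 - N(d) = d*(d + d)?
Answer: 190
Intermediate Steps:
N(d) = 2 - 2*d**2 (N(d) = 2 - d*(d + d) = 2 - d*2*d = 2 - 2*d**2)
N(0)*(30 + 65) = (2 - 2*0**2)*(30 + 65) = (2 - 2*0)*95 = (2 + 0)*95 = 2*95 = 190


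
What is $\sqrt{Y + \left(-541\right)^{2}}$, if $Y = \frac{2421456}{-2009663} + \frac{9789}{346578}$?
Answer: $\frac{\sqrt{15776066589749582384300244158}}{232168327738} \approx 541.0$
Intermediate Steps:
$Y = - \frac{273183595487}{232168327738}$ ($Y = 2421456 \left(- \frac{1}{2009663}\right) + 9789 \cdot \frac{1}{346578} = - \frac{2421456}{2009663} + \frac{3263}{115526} = - \frac{273183595487}{232168327738} \approx -1.1767$)
$\sqrt{Y + \left(-541\right)^{2}} = \sqrt{- \frac{273183595487}{232168327738} + \left(-541\right)^{2}} = \sqrt{- \frac{273183595487}{232168327738} + 292681} = \sqrt{\frac{67950985147090091}{232168327738}} = \frac{\sqrt{15776066589749582384300244158}}{232168327738}$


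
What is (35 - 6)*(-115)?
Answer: -3335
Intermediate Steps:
(35 - 6)*(-115) = 29*(-115) = -3335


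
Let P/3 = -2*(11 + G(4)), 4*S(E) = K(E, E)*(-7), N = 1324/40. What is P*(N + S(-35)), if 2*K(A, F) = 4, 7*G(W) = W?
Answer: -71928/35 ≈ -2055.1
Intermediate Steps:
N = 331/10 (N = 1324*(1/40) = 331/10 ≈ 33.100)
G(W) = W/7
K(A, F) = 2 (K(A, F) = (½)*4 = 2)
S(E) = -7/2 (S(E) = (2*(-7))/4 = (¼)*(-14) = -7/2)
P = -486/7 (P = 3*(-2*(11 + (⅐)*4)) = 3*(-2*(11 + 4/7)) = 3*(-2*81/7) = 3*(-162/7) = -486/7 ≈ -69.429)
P*(N + S(-35)) = -486*(331/10 - 7/2)/7 = -486/7*148/5 = -71928/35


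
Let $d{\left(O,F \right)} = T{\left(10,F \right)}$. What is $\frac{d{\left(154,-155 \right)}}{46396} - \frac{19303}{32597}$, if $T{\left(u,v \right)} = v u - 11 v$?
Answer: $- \frac{890529453}{1512370412} \approx -0.58883$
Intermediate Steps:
$T{\left(u,v \right)} = - 11 v + u v$ ($T{\left(u,v \right)} = u v - 11 v = - 11 v + u v$)
$d{\left(O,F \right)} = - F$ ($d{\left(O,F \right)} = F \left(-11 + 10\right) = F \left(-1\right) = - F$)
$\frac{d{\left(154,-155 \right)}}{46396} - \frac{19303}{32597} = \frac{\left(-1\right) \left(-155\right)}{46396} - \frac{19303}{32597} = 155 \cdot \frac{1}{46396} - \frac{19303}{32597} = \frac{155}{46396} - \frac{19303}{32597} = - \frac{890529453}{1512370412}$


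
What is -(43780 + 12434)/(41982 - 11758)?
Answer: -28107/15112 ≈ -1.8599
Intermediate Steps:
-(43780 + 12434)/(41982 - 11758) = -56214/30224 = -1*28107/15112 = -28107/15112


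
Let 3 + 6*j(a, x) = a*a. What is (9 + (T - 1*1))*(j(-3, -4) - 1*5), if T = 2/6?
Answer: -100/3 ≈ -33.333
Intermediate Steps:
T = ⅓ (T = 2*(⅙) = ⅓ ≈ 0.33333)
j(a, x) = -½ + a²/6 (j(a, x) = -½ + (a*a)/6 = -½ + a²/6)
(9 + (T - 1*1))*(j(-3, -4) - 1*5) = (9 + (⅓ - 1*1))*((-½ + (⅙)*(-3)²) - 1*5) = (9 + (⅓ - 1))*((-½ + (⅙)*9) - 5) = (9 - ⅔)*((-½ + 3/2) - 5) = 25*(1 - 5)/3 = (25/3)*(-4) = -100/3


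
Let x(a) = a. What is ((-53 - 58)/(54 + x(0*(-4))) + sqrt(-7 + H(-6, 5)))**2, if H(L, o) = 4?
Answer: 397/324 - 37*I*sqrt(3)/9 ≈ 1.2253 - 7.1207*I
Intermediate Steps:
((-53 - 58)/(54 + x(0*(-4))) + sqrt(-7 + H(-6, 5)))**2 = ((-53 - 58)/(54 + 0*(-4)) + sqrt(-7 + 4))**2 = (-111/(54 + 0) + sqrt(-3))**2 = (-111/54 + I*sqrt(3))**2 = (-111*1/54 + I*sqrt(3))**2 = (-37/18 + I*sqrt(3))**2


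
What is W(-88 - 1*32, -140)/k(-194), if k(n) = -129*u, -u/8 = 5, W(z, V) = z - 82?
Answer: -101/2580 ≈ -0.039147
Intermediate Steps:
W(z, V) = -82 + z
u = -40 (u = -8*5 = -40)
k(n) = 5160 (k(n) = -129*(-40) = 5160)
W(-88 - 1*32, -140)/k(-194) = (-82 + (-88 - 1*32))/5160 = (-82 + (-88 - 32))*(1/5160) = (-82 - 120)*(1/5160) = -202*1/5160 = -101/2580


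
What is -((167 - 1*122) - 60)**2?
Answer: -225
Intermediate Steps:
-((167 - 1*122) - 60)**2 = -((167 - 122) - 60)**2 = -(45 - 60)**2 = -1*(-15)**2 = -1*225 = -225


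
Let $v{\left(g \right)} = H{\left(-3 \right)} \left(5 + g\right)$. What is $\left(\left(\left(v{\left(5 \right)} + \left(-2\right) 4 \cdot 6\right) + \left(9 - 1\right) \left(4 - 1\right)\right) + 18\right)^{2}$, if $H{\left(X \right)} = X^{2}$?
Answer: $7056$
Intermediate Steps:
$v{\left(g \right)} = 45 + 9 g$ ($v{\left(g \right)} = \left(-3\right)^{2} \left(5 + g\right) = 9 \left(5 + g\right) = 45 + 9 g$)
$\left(\left(\left(v{\left(5 \right)} + \left(-2\right) 4 \cdot 6\right) + \left(9 - 1\right) \left(4 - 1\right)\right) + 18\right)^{2} = \left(\left(\left(\left(45 + 9 \cdot 5\right) + \left(-2\right) 4 \cdot 6\right) + \left(9 - 1\right) \left(4 - 1\right)\right) + 18\right)^{2} = \left(\left(\left(\left(45 + 45\right) - 48\right) + 8 \cdot 3\right) + 18\right)^{2} = \left(\left(\left(90 - 48\right) + 24\right) + 18\right)^{2} = \left(\left(42 + 24\right) + 18\right)^{2} = \left(66 + 18\right)^{2} = 84^{2} = 7056$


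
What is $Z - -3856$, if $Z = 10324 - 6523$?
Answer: $7657$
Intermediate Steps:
$Z = 3801$
$Z - -3856 = 3801 - -3856 = 3801 + 3856 = 7657$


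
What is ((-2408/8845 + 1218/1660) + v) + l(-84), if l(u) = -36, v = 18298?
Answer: 26814224333/1468270 ≈ 18262.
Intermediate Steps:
((-2408/8845 + 1218/1660) + v) + l(-84) = ((-2408/8845 + 1218/1660) + 18298) - 36 = ((-2408*1/8845 + 1218*(1/1660)) + 18298) - 36 = ((-2408/8845 + 609/830) + 18298) - 36 = (677593/1468270 + 18298) - 36 = 26867082053/1468270 - 36 = 26814224333/1468270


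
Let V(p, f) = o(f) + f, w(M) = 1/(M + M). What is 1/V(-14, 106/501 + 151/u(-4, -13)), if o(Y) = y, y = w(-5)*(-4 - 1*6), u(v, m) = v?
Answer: -2004/73223 ≈ -0.027368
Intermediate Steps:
w(M) = 1/(2*M)
y = 1 (y = ((1/2)/(-5))*(-4 - 1*6) = ((1/2)*(-1/5))*(-4 - 6) = -1/10*(-10) = 1)
o(Y) = 1
V(p, f) = 1 + f
1/V(-14, 106/501 + 151/u(-4, -13)) = 1/(1 + (106/501 + 151/(-4))) = 1/(1 + (106*(1/501) + 151*(-1/4))) = 1/(1 + (106/501 - 151/4)) = 1/(1 - 75227/2004) = 1/(-73223/2004) = -2004/73223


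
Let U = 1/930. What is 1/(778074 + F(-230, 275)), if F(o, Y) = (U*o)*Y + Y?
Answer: 93/72380132 ≈ 1.2849e-6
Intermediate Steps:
U = 1/930 ≈ 0.0010753
F(o, Y) = Y + Y*o/930 (F(o, Y) = (o/930)*Y + Y = Y*o/930 + Y = Y + Y*o/930)
1/(778074 + F(-230, 275)) = 1/(778074 + (1/930)*275*(930 - 230)) = 1/(778074 + (1/930)*275*700) = 1/(778074 + 19250/93) = 1/(72380132/93) = 93/72380132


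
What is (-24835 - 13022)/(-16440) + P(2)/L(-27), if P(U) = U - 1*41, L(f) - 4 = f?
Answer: 503957/126040 ≈ 3.9984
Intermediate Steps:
L(f) = 4 + f
P(U) = -41 + U (P(U) = U - 41 = -41 + U)
(-24835 - 13022)/(-16440) + P(2)/L(-27) = (-24835 - 13022)/(-16440) + (-41 + 2)/(4 - 27) = -37857*(-1/16440) - 39/(-23) = 12619/5480 - 39*(-1/23) = 12619/5480 + 39/23 = 503957/126040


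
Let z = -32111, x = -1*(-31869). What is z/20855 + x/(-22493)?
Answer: -1386900718/469091515 ≈ -2.9566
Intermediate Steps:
x = 31869
z/20855 + x/(-22493) = -32111/20855 + 31869/(-22493) = -32111*1/20855 + 31869*(-1/22493) = -32111/20855 - 31869/22493 = -1386900718/469091515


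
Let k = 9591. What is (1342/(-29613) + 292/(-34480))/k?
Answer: -13729789/2448237599460 ≈ -5.6080e-6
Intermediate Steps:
(1342/(-29613) + 292/(-34480))/k = (1342/(-29613) + 292/(-34480))/9591 = (1342*(-1/29613) + 292*(-1/34480))*(1/9591) = (-1342/29613 - 73/8620)*(1/9591) = -13729789/255264060*1/9591 = -13729789/2448237599460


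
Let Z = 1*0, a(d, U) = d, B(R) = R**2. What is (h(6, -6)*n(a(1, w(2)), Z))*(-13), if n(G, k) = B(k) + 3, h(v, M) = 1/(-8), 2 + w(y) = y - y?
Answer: 39/8 ≈ 4.8750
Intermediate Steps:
w(y) = -2 (w(y) = -2 + (y - y) = -2 + 0 = -2)
h(v, M) = -1/8
Z = 0
n(G, k) = 3 + k**2 (n(G, k) = k**2 + 3 = 3 + k**2)
(h(6, -6)*n(a(1, w(2)), Z))*(-13) = -(3 + 0**2)/8*(-13) = -(3 + 0)/8*(-13) = -1/8*3*(-13) = -3/8*(-13) = 39/8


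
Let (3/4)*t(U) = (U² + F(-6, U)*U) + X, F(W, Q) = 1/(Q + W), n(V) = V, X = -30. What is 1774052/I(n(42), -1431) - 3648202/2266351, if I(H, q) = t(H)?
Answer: 18054828928112/23594980261 ≈ 765.20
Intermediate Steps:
t(U) = -40 + 4*U²/3 + 4*U/(3*(-6 + U)) (t(U) = 4*((U² + U/(U - 6)) - 30)/3 = 4*((U² + U/(-6 + U)) - 30)/3 = 4*(-30 + U² + U/(-6 + U))/3 = -40 + 4*U²/3 + 4*U/(3*(-6 + U)))
I(H, q) = 4*(H + (-30 + H²)*(-6 + H))/(3*(-6 + H))
1774052/I(n(42), -1431) - 3648202/2266351 = 1774052/((4*(42 + (-30 + 42²)*(-6 + 42))/(3*(-6 + 42)))) - 3648202/2266351 = 1774052/(((4/3)*(42 + (-30 + 1764)*36)/36)) - 3648202*1/2266351 = 1774052/(((4/3)*(1/36)*(42 + 1734*36))) - 3648202/2266351 = 1774052/(((4/3)*(1/36)*(42 + 62424))) - 3648202/2266351 = 1774052/(((4/3)*(1/36)*62466)) - 3648202/2266351 = 1774052/(20822/9) - 3648202/2266351 = 1774052*(9/20822) - 3648202/2266351 = 7983234/10411 - 3648202/2266351 = 18054828928112/23594980261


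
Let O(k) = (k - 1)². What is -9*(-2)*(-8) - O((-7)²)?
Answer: -2448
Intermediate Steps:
O(k) = (-1 + k)²
-9*(-2)*(-8) - O((-7)²) = -9*(-2)*(-8) - (-1 + (-7)²)² = 18*(-8) - (-1 + 49)² = -144 - 1*48² = -144 - 1*2304 = -144 - 2304 = -2448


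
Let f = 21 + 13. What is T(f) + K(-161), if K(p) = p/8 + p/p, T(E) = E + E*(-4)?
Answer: -969/8 ≈ -121.13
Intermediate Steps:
f = 34
T(E) = -3*E (T(E) = E - 4*E = -3*E)
K(p) = 1 + p/8 (K(p) = p*(1/8) + 1 = p/8 + 1 = 1 + p/8)
T(f) + K(-161) = -3*34 + (1 + (1/8)*(-161)) = -102 + (1 - 161/8) = -102 - 153/8 = -969/8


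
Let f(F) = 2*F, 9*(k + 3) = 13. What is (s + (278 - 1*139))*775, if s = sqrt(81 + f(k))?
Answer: 107725 + 775*sqrt(701)/3 ≈ 1.1456e+5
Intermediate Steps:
k = -14/9 (k = -3 + (1/9)*13 = -3 + 13/9 = -14/9 ≈ -1.5556)
s = sqrt(701)/3 (s = sqrt(81 + 2*(-14/9)) = sqrt(81 - 28/9) = sqrt(701/9) = sqrt(701)/3 ≈ 8.8255)
(s + (278 - 1*139))*775 = (sqrt(701)/3 + (278 - 1*139))*775 = (sqrt(701)/3 + (278 - 139))*775 = (sqrt(701)/3 + 139)*775 = (139 + sqrt(701)/3)*775 = 107725 + 775*sqrt(701)/3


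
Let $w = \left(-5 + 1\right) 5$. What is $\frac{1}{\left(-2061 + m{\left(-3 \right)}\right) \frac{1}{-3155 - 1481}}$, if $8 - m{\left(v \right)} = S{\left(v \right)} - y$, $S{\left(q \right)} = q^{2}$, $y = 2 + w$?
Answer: $\frac{1159}{520} \approx 2.2288$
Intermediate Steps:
$w = -20$ ($w = \left(-4\right) 5 = -20$)
$y = -18$ ($y = 2 - 20 = -18$)
$m{\left(v \right)} = -10 - v^{2}$ ($m{\left(v \right)} = 8 - \left(v^{2} - -18\right) = 8 - \left(v^{2} + 18\right) = 8 - \left(18 + v^{2}\right) = -10 - v^{2}$)
$\frac{1}{\left(-2061 + m{\left(-3 \right)}\right) \frac{1}{-3155 - 1481}} = \frac{1}{\left(-2061 - 19\right) \frac{1}{-3155 - 1481}} = \frac{1}{\left(-2061 - 19\right) \frac{1}{-4636}} = \frac{1}{\left(-2061 - 19\right) \left(- \frac{1}{4636}\right)} = \frac{1}{\left(-2080\right) \left(- \frac{1}{4636}\right)} = \frac{1}{\frac{520}{1159}} = \frac{1159}{520}$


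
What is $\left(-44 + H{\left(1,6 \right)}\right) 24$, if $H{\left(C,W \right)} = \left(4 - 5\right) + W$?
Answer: $-936$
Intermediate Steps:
$H{\left(C,W \right)} = -1 + W$
$\left(-44 + H{\left(1,6 \right)}\right) 24 = \left(-44 + \left(-1 + 6\right)\right) 24 = \left(-44 + 5\right) 24 = \left(-39\right) 24 = -936$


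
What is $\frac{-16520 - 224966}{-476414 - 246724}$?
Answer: $\frac{120743}{361569} \approx 0.33394$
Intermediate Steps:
$\frac{-16520 - 224966}{-476414 - 246724} = - \frac{241486}{-723138} = \left(-241486\right) \left(- \frac{1}{723138}\right) = \frac{120743}{361569}$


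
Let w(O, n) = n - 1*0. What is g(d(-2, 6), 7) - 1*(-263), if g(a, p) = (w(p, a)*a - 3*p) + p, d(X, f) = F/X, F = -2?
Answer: 250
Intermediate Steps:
d(X, f) = -2/X
w(O, n) = n (w(O, n) = n + 0 = n)
g(a, p) = a² - 2*p (g(a, p) = (a*a - 3*p) + p = (a² - 3*p) + p = a² - 2*p)
g(d(-2, 6), 7) - 1*(-263) = ((-2/(-2))² - 2*7) - 1*(-263) = ((-2*(-½))² - 14) + 263 = (1² - 14) + 263 = (1 - 14) + 263 = -13 + 263 = 250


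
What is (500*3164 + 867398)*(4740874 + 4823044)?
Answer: 23425841621364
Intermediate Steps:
(500*3164 + 867398)*(4740874 + 4823044) = (1582000 + 867398)*9563918 = 2449398*9563918 = 23425841621364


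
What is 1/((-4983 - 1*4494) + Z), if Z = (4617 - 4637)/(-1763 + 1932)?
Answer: -169/1601633 ≈ -0.00010552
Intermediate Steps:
Z = -20/169 ≈ -0.11834
1/((-4983 - 1*4494) + Z) = 1/((-4983 - 1*4494) - 20/169) = 1/((-4983 - 4494) - 20/169) = 1/(-9477 - 20/169) = 1/(-1601633/169) = -169/1601633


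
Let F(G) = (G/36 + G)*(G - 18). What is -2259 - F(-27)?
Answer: -14031/4 ≈ -3507.8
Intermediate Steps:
F(G) = 37*G*(-18 + G)/36 (F(G) = (G*(1/36) + G)*(-18 + G) = (G/36 + G)*(-18 + G) = (37*G/36)*(-18 + G) = 37*G*(-18 + G)/36)
-2259 - F(-27) = -2259 - 37*(-27)*(-18 - 27)/36 = -2259 - 37*(-27)*(-45)/36 = -2259 - 1*4995/4 = -2259 - 4995/4 = -14031/4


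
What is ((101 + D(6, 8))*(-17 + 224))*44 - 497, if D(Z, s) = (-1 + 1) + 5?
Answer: 964951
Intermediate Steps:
D(Z, s) = 5 (D(Z, s) = 0 + 5 = 5)
((101 + D(6, 8))*(-17 + 224))*44 - 497 = ((101 + 5)*(-17 + 224))*44 - 497 = (106*207)*44 - 497 = 21942*44 - 497 = 965448 - 497 = 964951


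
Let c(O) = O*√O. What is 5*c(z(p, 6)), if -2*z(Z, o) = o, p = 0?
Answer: -15*I*√3 ≈ -25.981*I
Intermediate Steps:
z(Z, o) = -o/2
c(O) = O^(3/2)
5*c(z(p, 6)) = 5*(-½*6)^(3/2) = 5*(-3)^(3/2) = 5*(-3*I*√3) = -15*I*√3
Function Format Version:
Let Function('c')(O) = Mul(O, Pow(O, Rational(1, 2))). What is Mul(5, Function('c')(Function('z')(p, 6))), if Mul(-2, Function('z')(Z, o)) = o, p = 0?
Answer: Mul(-15, I, Pow(3, Rational(1, 2))) ≈ Mul(-25.981, I)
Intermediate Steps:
Function('z')(Z, o) = Mul(Rational(-1, 2), o)
Function('c')(O) = Pow(O, Rational(3, 2))
Mul(5, Function('c')(Function('z')(p, 6))) = Mul(5, Pow(Mul(Rational(-1, 2), 6), Rational(3, 2))) = Mul(5, Pow(-3, Rational(3, 2))) = Mul(5, Mul(-3, I, Pow(3, Rational(1, 2)))) = Mul(-15, I, Pow(3, Rational(1, 2)))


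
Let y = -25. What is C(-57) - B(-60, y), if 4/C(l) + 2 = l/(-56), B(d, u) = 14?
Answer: -994/55 ≈ -18.073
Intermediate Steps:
C(l) = 4/(-2 - l/56) (C(l) = 4/(-2 + l/(-56)) = 4/(-2 + l*(-1/56)) = 4/(-2 - l/56))
C(-57) - B(-60, y) = -224/(112 - 57) - 1*14 = -224/55 - 14 = -994/55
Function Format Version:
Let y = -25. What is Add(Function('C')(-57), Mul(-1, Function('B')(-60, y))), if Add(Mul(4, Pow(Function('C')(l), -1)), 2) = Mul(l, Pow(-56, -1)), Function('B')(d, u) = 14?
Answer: Rational(-994, 55) ≈ -18.073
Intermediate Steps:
Function('C')(l) = Mul(4, Pow(Add(-2, Mul(Rational(-1, 56), l)), -1)) (Function('C')(l) = Mul(4, Pow(Add(-2, Mul(l, Pow(-56, -1))), -1)) = Mul(4, Pow(Add(-2, Mul(l, Rational(-1, 56))), -1)) = Mul(4, Pow(Add(-2, Mul(Rational(-1, 56), l)), -1)))
Add(Function('C')(-57), Mul(-1, Function('B')(-60, y))) = Add(Mul(-224, Pow(Add(112, -57), -1)), Mul(-1, 14)) = Add(Mul(-224, Pow(55, -1)), -14) = Add(Mul(-224, Rational(1, 55)), -14) = Add(Rational(-224, 55), -14) = Rational(-994, 55)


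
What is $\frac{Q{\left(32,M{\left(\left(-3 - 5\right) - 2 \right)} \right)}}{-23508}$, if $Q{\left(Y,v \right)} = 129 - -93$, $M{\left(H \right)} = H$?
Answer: $- \frac{37}{3918} \approx -0.0094436$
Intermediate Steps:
$Q{\left(Y,v \right)} = 222$ ($Q{\left(Y,v \right)} = 129 + 93 = 222$)
$\frac{Q{\left(32,M{\left(\left(-3 - 5\right) - 2 \right)} \right)}}{-23508} = \frac{222}{-23508} = 222 \left(- \frac{1}{23508}\right) = - \frac{37}{3918}$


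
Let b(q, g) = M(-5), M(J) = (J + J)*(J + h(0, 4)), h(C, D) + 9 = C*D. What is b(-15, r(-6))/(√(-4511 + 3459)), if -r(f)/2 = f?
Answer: -70*I*√263/263 ≈ -4.3164*I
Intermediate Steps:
h(C, D) = -9 + C*D
r(f) = -2*f
M(J) = 2*J*(-9 + J) (M(J) = (J + J)*(J + (-9 + 0*4)) = (2*J)*(J + (-9 + 0)) = (2*J)*(J - 9) = (2*J)*(-9 + J) = 2*J*(-9 + J))
b(q, g) = 140 (b(q, g) = 2*(-5)*(-9 - 5) = 2*(-5)*(-14) = 140)
b(-15, r(-6))/(√(-4511 + 3459)) = 140/(√(-4511 + 3459)) = 140/(√(-1052)) = 140/((2*I*√263)) = 140*(-I*√263/526) = -70*I*√263/263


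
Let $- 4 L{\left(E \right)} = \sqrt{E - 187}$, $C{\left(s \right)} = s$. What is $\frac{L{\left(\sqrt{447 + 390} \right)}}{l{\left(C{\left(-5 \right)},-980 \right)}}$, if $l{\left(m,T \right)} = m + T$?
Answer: $\frac{\sqrt{-187 + 3 \sqrt{93}}}{3940} \approx 0.003191 i$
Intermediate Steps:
$l{\left(m,T \right)} = T + m$
$L{\left(E \right)} = - \frac{\sqrt{-187 + E}}{4}$ ($L{\left(E \right)} = - \frac{\sqrt{E - 187}}{4} = - \frac{\sqrt{-187 + E}}{4}$)
$\frac{L{\left(\sqrt{447 + 390} \right)}}{l{\left(C{\left(-5 \right)},-980 \right)}} = \frac{\left(- \frac{1}{4}\right) \sqrt{-187 + \sqrt{447 + 390}}}{-980 - 5} = \frac{\left(- \frac{1}{4}\right) \sqrt{-187 + \sqrt{837}}}{-985} = - \frac{\sqrt{-187 + 3 \sqrt{93}}}{4} \left(- \frac{1}{985}\right) = \frac{\sqrt{-187 + 3 \sqrt{93}}}{3940}$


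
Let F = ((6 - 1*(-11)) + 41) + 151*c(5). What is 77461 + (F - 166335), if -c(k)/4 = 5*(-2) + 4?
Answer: -85192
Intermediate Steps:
c(k) = 24 (c(k) = -4*(5*(-2) + 4) = -4*(-10 + 4) = -4*(-6) = 24)
F = 3682 (F = ((6 - 1*(-11)) + 41) + 151*24 = ((6 + 11) + 41) + 3624 = (17 + 41) + 3624 = 58 + 3624 = 3682)
77461 + (F - 166335) = 77461 + (3682 - 166335) = 77461 - 162653 = -85192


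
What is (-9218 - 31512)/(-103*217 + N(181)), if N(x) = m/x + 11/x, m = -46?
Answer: 3686065/2022783 ≈ 1.8223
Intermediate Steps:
N(x) = -35/x (N(x) = -46/x + 11/x = -35/x)
(-9218 - 31512)/(-103*217 + N(181)) = (-9218 - 31512)/(-103*217 - 35/181) = -40730/(-22351 - 35*1/181) = -40730/(-22351 - 35/181) = -40730/(-4045566/181) = -40730*(-181/4045566) = 3686065/2022783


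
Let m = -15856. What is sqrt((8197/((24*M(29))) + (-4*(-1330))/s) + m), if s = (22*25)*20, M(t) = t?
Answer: I*sqrt(5804189031498)/19140 ≈ 125.87*I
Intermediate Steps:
s = 11000 (s = 550*20 = 11000)
sqrt((8197/((24*M(29))) + (-4*(-1330))/s) + m) = sqrt((8197/((24*29)) - 4*(-1330)/11000) - 15856) = sqrt((8197/696 + 5320*(1/11000)) - 15856) = sqrt((8197*(1/696) + 133/275) - 15856) = sqrt((8197/696 + 133/275) - 15856) = sqrt(2346743/191400 - 15856) = sqrt(-3032491657/191400) = I*sqrt(5804189031498)/19140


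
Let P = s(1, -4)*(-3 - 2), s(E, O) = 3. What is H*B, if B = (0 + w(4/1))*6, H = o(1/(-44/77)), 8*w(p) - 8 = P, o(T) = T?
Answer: 147/16 ≈ 9.1875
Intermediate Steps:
P = -15 (P = 3*(-3 - 2) = 3*(-5) = -15)
w(p) = -7/8 (w(p) = 1 + (⅛)*(-15) = 1 - 15/8 = -7/8)
H = -7/4 (H = 1/(-44/77) = 1/(-44*1/77) = 1/(-4/7) = -7/4 ≈ -1.7500)
B = -21/4 (B = (0 - 7/8)*6 = -7/8*6 = -21/4 ≈ -5.2500)
H*B = -7/4*(-21/4) = 147/16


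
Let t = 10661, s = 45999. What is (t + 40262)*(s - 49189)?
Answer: -162444370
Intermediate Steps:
(t + 40262)*(s - 49189) = (10661 + 40262)*(45999 - 49189) = 50923*(-3190) = -162444370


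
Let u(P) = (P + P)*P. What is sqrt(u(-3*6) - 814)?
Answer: I*sqrt(166) ≈ 12.884*I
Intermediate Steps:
u(P) = 2*P**2 (u(P) = (2*P)*P = 2*P**2)
sqrt(u(-3*6) - 814) = sqrt(2*(-3*6)**2 - 814) = sqrt(2*(-18)**2 - 814) = sqrt(2*324 - 814) = sqrt(648 - 814) = sqrt(-166) = I*sqrt(166)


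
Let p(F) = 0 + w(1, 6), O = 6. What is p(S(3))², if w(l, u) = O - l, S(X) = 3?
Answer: 25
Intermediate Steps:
w(l, u) = 6 - l
p(F) = 5 (p(F) = 0 + (6 - 1*1) = 0 + (6 - 1) = 0 + 5 = 5)
p(S(3))² = 5² = 25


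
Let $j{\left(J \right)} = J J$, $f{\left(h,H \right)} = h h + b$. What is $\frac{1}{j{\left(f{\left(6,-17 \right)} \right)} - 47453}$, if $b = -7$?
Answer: $- \frac{1}{46612} \approx -2.1454 \cdot 10^{-5}$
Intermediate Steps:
$f{\left(h,H \right)} = -7 + h^{2}$ ($f{\left(h,H \right)} = h h - 7 = h^{2} - 7 = -7 + h^{2}$)
$j{\left(J \right)} = J^{2}$
$\frac{1}{j{\left(f{\left(6,-17 \right)} \right)} - 47453} = \frac{1}{\left(-7 + 6^{2}\right)^{2} - 47453} = \frac{1}{\left(-7 + 36\right)^{2} - 47453} = \frac{1}{29^{2} - 47453} = \frac{1}{841 - 47453} = \frac{1}{-46612} = - \frac{1}{46612}$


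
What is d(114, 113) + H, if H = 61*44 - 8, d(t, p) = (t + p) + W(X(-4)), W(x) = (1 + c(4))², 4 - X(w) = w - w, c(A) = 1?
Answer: 2907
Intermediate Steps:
X(w) = 4 (X(w) = 4 - (w - w) = 4 - 1*0 = 4 + 0 = 4)
W(x) = 4 (W(x) = (1 + 1)² = 2² = 4)
d(t, p) = 4 + p + t (d(t, p) = (t + p) + 4 = (p + t) + 4 = 4 + p + t)
H = 2676 (H = 2684 - 8 = 2676)
d(114, 113) + H = (4 + 113 + 114) + 2676 = 231 + 2676 = 2907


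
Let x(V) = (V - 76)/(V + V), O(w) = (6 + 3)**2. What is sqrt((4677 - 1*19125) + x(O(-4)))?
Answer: I*sqrt(4681142)/18 ≈ 120.2*I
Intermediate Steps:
O(w) = 81 (O(w) = 9**2 = 81)
x(V) = (-76 + V)/(2*V) (x(V) = (-76 + V)/((2*V)) = (-76 + V)*(1/(2*V)) = (-76 + V)/(2*V))
sqrt((4677 - 1*19125) + x(O(-4))) = sqrt((4677 - 1*19125) + (1/2)*(-76 + 81)/81) = sqrt((4677 - 19125) + (1/2)*(1/81)*5) = sqrt(-14448 + 5/162) = sqrt(-2340571/162) = I*sqrt(4681142)/18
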